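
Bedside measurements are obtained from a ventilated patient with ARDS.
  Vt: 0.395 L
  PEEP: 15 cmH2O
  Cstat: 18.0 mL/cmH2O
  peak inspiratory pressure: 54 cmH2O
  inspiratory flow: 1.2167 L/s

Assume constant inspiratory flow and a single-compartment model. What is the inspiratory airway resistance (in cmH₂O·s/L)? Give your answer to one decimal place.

14.0

Equation of motion (constant flow): PIP = Vt/C + R·V̇ + PEEP.
R·V̇ = PIP − Vt/C − PEEP = 54 − 395/18.0 − 15 = 54 − 21.944 − 15 = 17.056 cmH2O.
R = 17.056 / 1.2167 = 14.018 cmH2O·s/L.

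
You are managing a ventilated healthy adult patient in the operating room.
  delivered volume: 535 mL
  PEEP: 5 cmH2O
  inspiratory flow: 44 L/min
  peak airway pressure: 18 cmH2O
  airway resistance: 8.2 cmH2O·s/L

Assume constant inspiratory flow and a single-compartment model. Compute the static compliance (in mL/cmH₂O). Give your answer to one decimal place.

Flow: 44 L/min ÷ 60 = 0.7333 L/s.
Equation of motion (constant flow): PIP = Vt/C + R·V̇ + PEEP.
Vt/C = PIP − R·V̇ − PEEP = 18 − 8.2×0.7333 − 5 = 18 − 6.013 − 5 = 6.987 cmH2O.
C = Vt / 6.987 = 535 / 6.987 = 76.571 mL/cmH2O.

76.6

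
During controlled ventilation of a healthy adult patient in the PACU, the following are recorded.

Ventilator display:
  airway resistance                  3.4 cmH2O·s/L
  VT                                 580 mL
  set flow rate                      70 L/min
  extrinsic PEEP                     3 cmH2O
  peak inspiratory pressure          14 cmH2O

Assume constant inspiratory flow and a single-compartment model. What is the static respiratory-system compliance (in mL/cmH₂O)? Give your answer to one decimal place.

82.5

Flow: 70 L/min ÷ 60 = 1.1667 L/s.
Equation of motion (constant flow): PIP = Vt/C + R·V̇ + PEEP.
Vt/C = PIP − R·V̇ − PEEP = 14 − 3.4×1.1667 − 3 = 14 − 3.967 − 3 = 7.033 cmH2O.
C = Vt / 7.033 = 580 / 7.033 = 82.468 mL/cmH2O.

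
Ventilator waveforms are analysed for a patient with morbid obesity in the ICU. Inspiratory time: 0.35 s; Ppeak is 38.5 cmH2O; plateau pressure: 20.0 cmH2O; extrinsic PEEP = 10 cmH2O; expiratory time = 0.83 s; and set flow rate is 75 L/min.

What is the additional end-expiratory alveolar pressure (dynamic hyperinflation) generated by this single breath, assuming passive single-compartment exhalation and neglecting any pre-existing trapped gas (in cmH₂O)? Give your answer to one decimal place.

2.8

Flow: 75 L/min ÷ 60 = 1.25 L/s.
Vt = flow × Ti = 1.25 L/s × 0.35 s × 1000 mL/L = 437.5 mL.
R = (PIP − Pplat)/V̇ = (38.5 − 20.0) / 1.25 = 18.5/1.25 = 14.8 cmH2O·s/L.
C = Vt/(Pplat − PEEP) = 437.5 / (20.0 − 10) = 437.5/10.0 = 43.75 mL/cmH2O.
τ = R × C = 14.8 × 0.04375 L/cmH2O = 0.6475 s.
Fraction remaining = e^(−Te/τ) = e^(−0.83/0.6475) = 0.2775; trapped volume = 437.5 × 0.2775 = 121.41 mL.
Additional alveolar pressure from trapping ≈ V_trapped / C = 121.41 / 43.75 = 2.775 cmH2O.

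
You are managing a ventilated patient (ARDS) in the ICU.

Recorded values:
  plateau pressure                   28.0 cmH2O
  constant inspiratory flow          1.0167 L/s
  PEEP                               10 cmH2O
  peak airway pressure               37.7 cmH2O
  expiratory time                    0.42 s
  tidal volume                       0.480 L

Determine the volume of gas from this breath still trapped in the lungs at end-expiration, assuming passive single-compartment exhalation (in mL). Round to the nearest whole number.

92

R = (PIP − Pplat)/V̇ = (37.7 − 28.0) / 1.0167 = 9.7/1.0167 = 9.541 cmH2O·s/L.
C = Vt/(Pplat − PEEP) = 480.0 / (28.0 − 10) = 480.0/18.0 = 26.667 mL/cmH2O.
τ = R × C = 9.541 × 0.02667 L/cmH2O = 0.2545 s.
Fraction remaining = e^(−Te/τ) = e^(−0.42/0.2545) = 0.192.
Trapped volume = 480.0 × 0.192 = 92.16 mL.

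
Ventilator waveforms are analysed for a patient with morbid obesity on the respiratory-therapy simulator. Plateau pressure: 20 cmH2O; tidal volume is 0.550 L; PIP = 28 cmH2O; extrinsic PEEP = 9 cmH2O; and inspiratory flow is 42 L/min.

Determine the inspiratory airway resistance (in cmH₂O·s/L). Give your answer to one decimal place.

Flow: 42 L/min ÷ 60 = 0.7 L/s.
Raw = (PIP − Pplat) / flow = (28 − 20) / 0.7 = 8.0 / 0.7 = 11.429 cmH2O·s/L.

11.4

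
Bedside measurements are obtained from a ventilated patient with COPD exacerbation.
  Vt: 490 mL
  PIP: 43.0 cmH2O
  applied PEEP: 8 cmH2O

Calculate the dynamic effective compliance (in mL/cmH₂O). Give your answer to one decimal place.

Dynamic compliance = Vt / (PIP − PEEP) = 490 / (43.0 − 8) = 490 / 35.0 = 14.0 mL/cmH2O.

14.0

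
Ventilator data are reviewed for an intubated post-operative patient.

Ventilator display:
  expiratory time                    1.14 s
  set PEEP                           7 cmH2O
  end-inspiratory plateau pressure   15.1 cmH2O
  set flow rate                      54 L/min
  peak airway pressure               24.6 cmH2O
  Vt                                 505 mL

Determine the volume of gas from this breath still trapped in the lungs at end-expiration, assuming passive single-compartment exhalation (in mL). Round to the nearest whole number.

Flow: 54 L/min ÷ 60 = 0.9 L/s.
R = (PIP − Pplat)/V̇ = (24.6 − 15.1) / 0.9 = 9.5/0.9 = 10.556 cmH2O·s/L.
C = Vt/(Pplat − PEEP) = 505.0 / (15.1 − 7) = 505.0/8.1 = 62.346 mL/cmH2O.
τ = R × C = 10.556 × 0.06235 L/cmH2O = 0.6582 s.
Fraction remaining = e^(−Te/τ) = e^(−1.14/0.6582) = 0.1769.
Trapped volume = 505.0 × 0.1769 = 89.335 mL.

89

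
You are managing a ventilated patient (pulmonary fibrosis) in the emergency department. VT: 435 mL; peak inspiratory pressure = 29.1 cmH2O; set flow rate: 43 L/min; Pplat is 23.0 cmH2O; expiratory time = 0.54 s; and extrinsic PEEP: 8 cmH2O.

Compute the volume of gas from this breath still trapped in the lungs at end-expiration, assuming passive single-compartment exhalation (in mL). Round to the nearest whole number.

49

Flow: 43 L/min ÷ 60 = 0.7167 L/s.
R = (PIP − Pplat)/V̇ = (29.1 − 23.0) / 0.7167 = 6.1/0.7167 = 8.511 cmH2O·s/L.
C = Vt/(Pplat − PEEP) = 435.0 / (23.0 − 8) = 435.0/15.0 = 29.0 mL/cmH2O.
τ = R × C = 8.511 × 0.029 L/cmH2O = 0.2468 s.
Fraction remaining = e^(−Te/τ) = e^(−0.54/0.2468) = 0.1121.
Trapped volume = 435.0 × 0.1121 = 48.764 mL.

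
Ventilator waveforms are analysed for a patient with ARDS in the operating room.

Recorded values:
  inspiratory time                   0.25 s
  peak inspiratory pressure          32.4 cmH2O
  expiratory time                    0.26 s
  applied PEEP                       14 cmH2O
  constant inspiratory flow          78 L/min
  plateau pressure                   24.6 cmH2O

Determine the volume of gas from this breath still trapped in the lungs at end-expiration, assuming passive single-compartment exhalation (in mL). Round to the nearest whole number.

79

Flow: 78 L/min ÷ 60 = 1.3 L/s.
Vt = flow × Ti = 1.3 L/s × 0.25 s × 1000 mL/L = 325.0 mL.
R = (PIP − Pplat)/V̇ = (32.4 − 24.6) / 1.3 = 7.8/1.3 = 6.0 cmH2O·s/L.
C = Vt/(Pplat − PEEP) = 325.0 / (24.6 − 14) = 325.0/10.6 = 30.66 mL/cmH2O.
τ = R × C = 6.0 × 0.03066 L/cmH2O = 0.184 s.
Fraction remaining = e^(−Te/τ) = e^(−0.26/0.184) = 0.2434.
Trapped volume = 325.0 × 0.2434 = 79.105 mL.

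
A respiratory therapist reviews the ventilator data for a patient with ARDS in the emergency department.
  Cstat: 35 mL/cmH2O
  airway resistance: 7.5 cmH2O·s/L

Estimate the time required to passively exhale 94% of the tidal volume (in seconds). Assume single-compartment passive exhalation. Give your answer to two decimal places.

τ = R × C = 7.5 × 35 mL/cmH2O = 7.5 × 0.035 L/cmH2O = 0.2625 s.
Exhaled fraction f = 1 − e^(−t/τ) → t = −τ·ln(1 − f) = −0.2625·ln(0.06) = 0.7385 s.

0.74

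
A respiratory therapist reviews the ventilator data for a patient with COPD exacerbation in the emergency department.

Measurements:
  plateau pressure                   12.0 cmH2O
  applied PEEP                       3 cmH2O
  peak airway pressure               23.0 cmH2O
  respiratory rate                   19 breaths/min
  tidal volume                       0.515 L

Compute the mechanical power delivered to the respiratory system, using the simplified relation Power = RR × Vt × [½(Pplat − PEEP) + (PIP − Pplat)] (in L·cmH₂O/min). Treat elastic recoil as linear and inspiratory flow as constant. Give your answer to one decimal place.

151.7

Per-breath work = Vt × [½(Pplat−PEEP) + (PIP−Pplat)] = 0.515 × [0.5×9.0 + 11.0] = 0.515 × 15.5 = 7.983 L·cmH2O.
Power = 19 × 7.983 = 151.68 L·cmH2O/min.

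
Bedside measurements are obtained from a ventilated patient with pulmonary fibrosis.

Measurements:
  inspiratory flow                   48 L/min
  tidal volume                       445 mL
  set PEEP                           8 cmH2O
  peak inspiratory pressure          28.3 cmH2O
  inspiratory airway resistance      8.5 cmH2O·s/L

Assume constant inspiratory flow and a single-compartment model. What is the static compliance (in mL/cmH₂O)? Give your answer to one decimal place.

Flow: 48 L/min ÷ 60 = 0.8 L/s.
Equation of motion (constant flow): PIP = Vt/C + R·V̇ + PEEP.
Vt/C = PIP − R·V̇ − PEEP = 28.3 − 8.5×0.8 − 8 = 28.3 − 6.8 − 8 = 13.5 cmH2O.
C = Vt / 13.5 = 445 / 13.5 = 32.963 mL/cmH2O.

33.0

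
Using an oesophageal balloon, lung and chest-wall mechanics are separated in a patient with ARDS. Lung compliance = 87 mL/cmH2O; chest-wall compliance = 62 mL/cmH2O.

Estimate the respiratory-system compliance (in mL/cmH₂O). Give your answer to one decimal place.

Lung and chest wall are elastances in series: 1/Crs = 1/CL + 1/Ccw.
1/Crs = 1/87 + 1/62 = 0.02762.
Crs = 36.206 mL/cmH2O.

36.2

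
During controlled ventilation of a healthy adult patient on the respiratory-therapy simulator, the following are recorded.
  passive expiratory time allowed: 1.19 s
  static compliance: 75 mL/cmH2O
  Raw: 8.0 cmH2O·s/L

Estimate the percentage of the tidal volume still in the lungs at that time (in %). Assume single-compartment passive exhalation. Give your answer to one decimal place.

τ = R × C = 8.0 × 75 mL/cmH2O = 8.0 × 0.075 L/cmH2O = 0.6 s.
Passive exhalation: V(t)/V₀ = e^(−t/τ) = e^(−1.19/0.6) = 0.1376.
Fraction remaining = 0.1376 → 13.76%.

13.8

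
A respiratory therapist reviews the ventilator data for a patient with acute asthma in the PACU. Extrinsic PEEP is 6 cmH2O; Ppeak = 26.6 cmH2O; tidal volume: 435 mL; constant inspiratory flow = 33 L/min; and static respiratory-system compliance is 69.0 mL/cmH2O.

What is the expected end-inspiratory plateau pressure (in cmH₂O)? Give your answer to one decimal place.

Pplat = PEEP + Vt / Cstat = 6 + 435 / 69.0 = 6 + 6.304 = 12.304 cmH2O.

12.3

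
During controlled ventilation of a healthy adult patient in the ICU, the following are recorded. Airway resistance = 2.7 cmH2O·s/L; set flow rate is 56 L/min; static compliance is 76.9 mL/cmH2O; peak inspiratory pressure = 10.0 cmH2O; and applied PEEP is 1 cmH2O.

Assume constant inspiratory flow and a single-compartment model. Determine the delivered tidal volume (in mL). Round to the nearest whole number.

Flow: 56 L/min ÷ 60 = 0.9333 L/s.
Equation of motion (constant flow): PIP = Vt/C + R·V̇ + PEEP.
Vt/C = PIP − R·V̇ − PEEP = 10.0 − 2.52 − 1 = 6.48 cmH2O.
Vt = C × 6.48 = 76.9 × 6.48 = 498.31 mL.

498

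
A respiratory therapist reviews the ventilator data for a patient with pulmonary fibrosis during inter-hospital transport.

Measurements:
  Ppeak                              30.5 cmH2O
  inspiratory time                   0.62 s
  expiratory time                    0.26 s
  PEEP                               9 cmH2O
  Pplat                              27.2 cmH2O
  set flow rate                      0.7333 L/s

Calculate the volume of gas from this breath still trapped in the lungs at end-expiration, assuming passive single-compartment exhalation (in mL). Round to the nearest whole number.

Vt = flow × Ti = 0.7333 L/s × 0.62 s × 1000 mL/L = 454.65 mL.
R = (PIP − Pplat)/V̇ = (30.5 − 27.2) / 0.7333 = 3.3/0.7333 = 4.5 cmH2O·s/L.
C = Vt/(Pplat − PEEP) = 454.65 / (27.2 − 9) = 454.65/18.2 = 24.981 mL/cmH2O.
τ = R × C = 4.5 × 0.02498 L/cmH2O = 0.1124 s.
Fraction remaining = e^(−Te/τ) = e^(−0.26/0.1124) = 0.09895.
Trapped volume = 454.65 × 0.09895 = 44.988 mL.

45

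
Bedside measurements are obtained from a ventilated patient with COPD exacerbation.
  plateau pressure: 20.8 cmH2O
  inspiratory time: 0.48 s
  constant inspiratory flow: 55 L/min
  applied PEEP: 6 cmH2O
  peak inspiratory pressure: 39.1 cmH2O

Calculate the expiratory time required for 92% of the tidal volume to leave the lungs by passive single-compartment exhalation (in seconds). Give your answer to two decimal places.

1.50

Flow: 55 L/min ÷ 60 = 0.9167 L/s.
Vt = flow × Ti = 0.9167 L/s × 0.48 s × 1000 mL/L = 440.02 mL.
R = (PIP − Pplat)/V̇ = (39.1 − 20.8) / 0.9167 = 18.3/0.9167 = 19.963 cmH2O·s/L.
C = Vt/(Pplat − PEEP) = 440.02 / (20.8 − 6) = 440.02/14.8 = 29.731 mL/cmH2O.
τ = R × C = 19.963 × 0.02973 L/cmH2O = 0.5935 s.
t = −τ·ln(1 − 0.92) = −0.5935·ln(0.08) = 1.499 s.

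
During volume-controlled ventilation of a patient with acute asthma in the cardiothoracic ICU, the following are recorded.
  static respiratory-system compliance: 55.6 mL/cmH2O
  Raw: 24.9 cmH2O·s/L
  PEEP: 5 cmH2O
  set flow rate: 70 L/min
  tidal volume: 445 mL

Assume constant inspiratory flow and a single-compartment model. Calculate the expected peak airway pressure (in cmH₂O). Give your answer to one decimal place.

42.1

Flow: 70 L/min ÷ 60 = 1.1667 L/s.
Equation of motion (constant flow): PIP = Vt/C + R·V̇ + PEEP.
PIP = 445/55.6 + 24.9×1.1667 + 5 = 8.004 + 29.051 + 5 = 42.055 cmH2O.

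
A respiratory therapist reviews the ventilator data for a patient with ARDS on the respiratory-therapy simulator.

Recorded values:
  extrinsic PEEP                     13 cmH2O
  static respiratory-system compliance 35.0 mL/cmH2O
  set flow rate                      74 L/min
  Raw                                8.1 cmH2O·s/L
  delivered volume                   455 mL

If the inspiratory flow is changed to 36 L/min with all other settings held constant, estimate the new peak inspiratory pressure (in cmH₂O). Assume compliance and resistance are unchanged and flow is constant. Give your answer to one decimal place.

30.9

Flow: 74 L/min ÷ 60 = 1.2333 L/s.
New flow: 36 L/min ÷ 60 = 0.6 L/s.
PIP = Vt/C + R·V̇ + PEEP (constant-flow equation of motion).
Only the resistive term changes: ΔPIP = R × ΔV̇ = 8.1 × (0.6 − 1.2333) = 8.1 × -0.6333 = -5.13 cmH2O.
Original PIP = 455/35.0 + 8.1×1.2333 + 13 = 35.99 cmH2O; new PIP = 35.99 + (-5.13) = 30.86 cmH2O.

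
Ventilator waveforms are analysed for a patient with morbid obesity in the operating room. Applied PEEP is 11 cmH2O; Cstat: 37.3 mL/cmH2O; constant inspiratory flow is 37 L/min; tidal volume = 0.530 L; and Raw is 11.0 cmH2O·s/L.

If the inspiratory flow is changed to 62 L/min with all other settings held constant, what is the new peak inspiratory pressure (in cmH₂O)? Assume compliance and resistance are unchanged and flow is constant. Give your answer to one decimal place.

36.6

Flow: 37 L/min ÷ 60 = 0.6167 L/s.
New flow: 62 L/min ÷ 60 = 1.0333 L/s.
PIP = Vt/C + R·V̇ + PEEP (constant-flow equation of motion).
Only the resistive term changes: ΔPIP = R × ΔV̇ = 11.0 × (1.0333 − 0.6167) = 11.0 × 0.4166 = 4.583 cmH2O.
Original PIP = 530/37.3 + 11.0×0.6167 + 11 = 31.993 cmH2O; new PIP = 31.993 + (4.583) = 36.576 cmH2O.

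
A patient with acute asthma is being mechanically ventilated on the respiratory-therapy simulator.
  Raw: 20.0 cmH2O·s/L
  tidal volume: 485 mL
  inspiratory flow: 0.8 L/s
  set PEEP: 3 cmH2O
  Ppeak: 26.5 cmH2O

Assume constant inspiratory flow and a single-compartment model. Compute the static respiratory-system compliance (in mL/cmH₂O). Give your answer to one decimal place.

64.7

Equation of motion (constant flow): PIP = Vt/C + R·V̇ + PEEP.
Vt/C = PIP − R·V̇ − PEEP = 26.5 − 20.0×0.8 − 3 = 26.5 − 16.0 − 3 = 7.5 cmH2O.
C = Vt / 7.5 = 485 / 7.5 = 64.667 mL/cmH2O.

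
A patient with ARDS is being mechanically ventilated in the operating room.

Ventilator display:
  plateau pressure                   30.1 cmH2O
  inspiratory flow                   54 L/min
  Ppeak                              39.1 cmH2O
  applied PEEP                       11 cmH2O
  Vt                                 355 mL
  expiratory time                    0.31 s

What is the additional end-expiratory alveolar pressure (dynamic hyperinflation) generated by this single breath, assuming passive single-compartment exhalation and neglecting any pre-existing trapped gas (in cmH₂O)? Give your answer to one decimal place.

Flow: 54 L/min ÷ 60 = 0.9 L/s.
R = (PIP − Pplat)/V̇ = (39.1 − 30.1) / 0.9 = 9.0/0.9 = 10.0 cmH2O·s/L.
C = Vt/(Pplat − PEEP) = 355.0 / (30.1 − 11) = 355.0/19.1 = 18.586 mL/cmH2O.
τ = R × C = 10.0 × 0.01859 L/cmH2O = 0.1859 s.
Fraction remaining = e^(−Te/τ) = e^(−0.31/0.1859) = 0.1887; trapped volume = 355.0 × 0.1887 = 66.989 mL.
Additional alveolar pressure from trapping ≈ V_trapped / C = 66.989 / 18.586 = 3.604 cmH2O.

3.6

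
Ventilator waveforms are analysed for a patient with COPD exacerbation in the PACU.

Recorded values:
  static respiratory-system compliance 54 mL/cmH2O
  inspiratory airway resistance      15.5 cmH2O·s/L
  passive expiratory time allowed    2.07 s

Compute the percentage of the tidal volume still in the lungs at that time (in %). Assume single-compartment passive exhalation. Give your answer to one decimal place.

8.4

τ = R × C = 15.5 × 54 mL/cmH2O = 15.5 × 0.054 L/cmH2O = 0.837 s.
Passive exhalation: V(t)/V₀ = e^(−t/τ) = e^(−2.07/0.837) = 0.08432.
Fraction remaining = 0.08432 → 8.432%.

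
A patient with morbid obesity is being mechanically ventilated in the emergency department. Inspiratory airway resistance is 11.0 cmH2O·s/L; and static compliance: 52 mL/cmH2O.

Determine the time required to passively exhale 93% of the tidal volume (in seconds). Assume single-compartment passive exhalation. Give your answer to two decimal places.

τ = R × C = 11.0 × 52 mL/cmH2O = 11.0 × 0.052 L/cmH2O = 0.572 s.
Exhaled fraction f = 1 − e^(−t/τ) → t = −τ·ln(1 − f) = −0.572·ln(0.07) = 1.521 s.

1.52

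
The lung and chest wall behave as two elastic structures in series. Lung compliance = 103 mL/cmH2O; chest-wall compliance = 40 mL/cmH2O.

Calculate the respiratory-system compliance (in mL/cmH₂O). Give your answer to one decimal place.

Lung and chest wall are elastances in series: 1/Crs = 1/CL + 1/Ccw.
1/Crs = 1/103 + 1/40 = 0.03471.
Crs = 28.81 mL/cmH2O.

28.8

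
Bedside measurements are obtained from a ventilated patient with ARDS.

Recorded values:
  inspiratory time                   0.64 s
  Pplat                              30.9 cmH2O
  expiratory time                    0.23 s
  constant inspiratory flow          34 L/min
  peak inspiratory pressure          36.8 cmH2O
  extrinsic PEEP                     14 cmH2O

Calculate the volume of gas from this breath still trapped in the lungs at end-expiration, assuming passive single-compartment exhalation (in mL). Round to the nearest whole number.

130

Flow: 34 L/min ÷ 60 = 0.5667 L/s.
Vt = flow × Ti = 0.5667 L/s × 0.64 s × 1000 mL/L = 362.69 mL.
R = (PIP − Pplat)/V̇ = (36.8 − 30.9) / 0.5667 = 5.9/0.5667 = 10.411 cmH2O·s/L.
C = Vt/(Pplat − PEEP) = 362.69 / (30.9 − 14) = 362.69/16.9 = 21.461 mL/cmH2O.
τ = R × C = 10.411 × 0.02146 L/cmH2O = 0.2234 s.
Fraction remaining = e^(−Te/τ) = e^(−0.23/0.2234) = 0.3572.
Trapped volume = 362.69 × 0.3572 = 129.55 mL.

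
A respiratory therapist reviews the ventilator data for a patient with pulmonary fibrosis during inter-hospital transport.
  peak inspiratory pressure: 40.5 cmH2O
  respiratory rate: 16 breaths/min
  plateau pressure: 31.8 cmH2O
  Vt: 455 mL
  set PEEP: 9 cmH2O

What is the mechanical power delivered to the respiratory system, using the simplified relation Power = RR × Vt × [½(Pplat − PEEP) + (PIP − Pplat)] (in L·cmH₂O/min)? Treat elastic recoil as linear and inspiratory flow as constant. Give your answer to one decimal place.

146.3

Per-breath work = Vt × [½(Pplat−PEEP) + (PIP−Pplat)] = 0.455 × [0.5×22.8 + 8.7] = 0.455 × 20.1 = 9.146 L·cmH2O.
Power = 16 × 9.146 = 146.34 L·cmH2O/min.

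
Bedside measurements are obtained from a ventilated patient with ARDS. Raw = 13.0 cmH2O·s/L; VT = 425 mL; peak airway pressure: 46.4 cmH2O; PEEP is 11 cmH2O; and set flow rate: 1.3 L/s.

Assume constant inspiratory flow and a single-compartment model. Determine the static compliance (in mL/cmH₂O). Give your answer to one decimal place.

Equation of motion (constant flow): PIP = Vt/C + R·V̇ + PEEP.
Vt/C = PIP − R·V̇ − PEEP = 46.4 − 13.0×1.3 − 11 = 46.4 − 16.9 − 11 = 18.5 cmH2O.
C = Vt / 18.5 = 425 / 18.5 = 22.973 mL/cmH2O.

23.0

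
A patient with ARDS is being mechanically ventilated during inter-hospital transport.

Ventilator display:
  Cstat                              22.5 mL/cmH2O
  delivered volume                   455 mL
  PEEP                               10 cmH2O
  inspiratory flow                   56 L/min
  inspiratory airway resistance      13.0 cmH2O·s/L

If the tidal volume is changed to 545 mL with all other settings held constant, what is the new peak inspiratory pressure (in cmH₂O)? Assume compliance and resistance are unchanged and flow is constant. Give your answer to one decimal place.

Flow: 56 L/min ÷ 60 = 0.9333 L/s.
PIP = Vt/C + R·V̇ + PEEP (constant-flow equation of motion).
Only the elastic term changes: ΔPIP = ΔVt / C = (545 − 455) / 22.5 = 4.0 cmH2O.
Original PIP = 455/22.5 + 13.0×0.9333 + 10 = 42.355 cmH2O; new PIP = 42.355 + (4.0) = 46.355 cmH2O.

46.4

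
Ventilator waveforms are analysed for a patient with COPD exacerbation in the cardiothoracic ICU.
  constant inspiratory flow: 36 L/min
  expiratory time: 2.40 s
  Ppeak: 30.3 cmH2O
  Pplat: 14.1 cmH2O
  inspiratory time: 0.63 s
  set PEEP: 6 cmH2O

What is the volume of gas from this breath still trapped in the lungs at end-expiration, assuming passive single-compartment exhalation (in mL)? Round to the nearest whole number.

56

Flow: 36 L/min ÷ 60 = 0.6 L/s.
Vt = flow × Ti = 0.6 L/s × 0.63 s × 1000 mL/L = 378.0 mL.
R = (PIP − Pplat)/V̇ = (30.3 − 14.1) / 0.6 = 16.2/0.6 = 27.0 cmH2O·s/L.
C = Vt/(Pplat − PEEP) = 378.0 / (14.1 − 6) = 378.0/8.1 = 46.667 mL/cmH2O.
τ = R × C = 27.0 × 0.04667 L/cmH2O = 1.26 s.
Fraction remaining = e^(−Te/τ) = e^(−2.40/1.26) = 0.1489.
Trapped volume = 378.0 × 0.1489 = 56.284 mL.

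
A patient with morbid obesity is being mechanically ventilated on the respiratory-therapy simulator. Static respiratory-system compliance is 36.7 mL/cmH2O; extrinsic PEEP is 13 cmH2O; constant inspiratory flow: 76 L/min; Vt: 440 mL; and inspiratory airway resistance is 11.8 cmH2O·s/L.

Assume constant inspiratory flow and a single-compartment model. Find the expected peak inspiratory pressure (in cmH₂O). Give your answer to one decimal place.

Flow: 76 L/min ÷ 60 = 1.2667 L/s.
Equation of motion (constant flow): PIP = Vt/C + R·V̇ + PEEP.
PIP = 440/36.7 + 11.8×1.2667 + 13 = 11.989 + 14.947 + 13 = 39.936 cmH2O.

39.9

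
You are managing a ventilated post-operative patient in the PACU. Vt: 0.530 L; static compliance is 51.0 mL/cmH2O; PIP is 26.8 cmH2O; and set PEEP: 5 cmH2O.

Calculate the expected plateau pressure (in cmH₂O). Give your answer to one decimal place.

Pplat = PEEP + Vt / Cstat = 5 + 530 / 51.0 = 5 + 10.392 = 15.392 cmH2O.

15.4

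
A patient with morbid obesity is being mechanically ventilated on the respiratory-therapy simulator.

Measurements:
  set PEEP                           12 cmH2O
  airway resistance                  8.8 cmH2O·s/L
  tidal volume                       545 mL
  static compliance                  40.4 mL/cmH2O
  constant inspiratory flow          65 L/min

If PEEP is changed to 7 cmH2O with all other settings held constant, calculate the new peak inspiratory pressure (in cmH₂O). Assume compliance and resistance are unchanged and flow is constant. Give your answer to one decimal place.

30.0

Flow: 65 L/min ÷ 60 = 1.0833 L/s.
PIP = Vt/C + R·V̇ + PEEP (constant-flow equation of motion).
Only the baseline term changes: ΔPIP = ΔPEEP = 7 − 12 = -5.0 cmH2O.
Original PIP = 545/40.4 + 8.8×1.0833 + 12 = 35.023 cmH2O; new PIP = 35.023 + (-5.0) = 30.023 cmH2O.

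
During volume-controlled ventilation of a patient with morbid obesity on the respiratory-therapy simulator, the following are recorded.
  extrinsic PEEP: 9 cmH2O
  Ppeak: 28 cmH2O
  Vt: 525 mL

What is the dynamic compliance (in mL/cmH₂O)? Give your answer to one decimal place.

27.6

Dynamic compliance = Vt / (PIP − PEEP) = 525 / (28 − 9) = 525 / 19.0 = 27.632 mL/cmH2O.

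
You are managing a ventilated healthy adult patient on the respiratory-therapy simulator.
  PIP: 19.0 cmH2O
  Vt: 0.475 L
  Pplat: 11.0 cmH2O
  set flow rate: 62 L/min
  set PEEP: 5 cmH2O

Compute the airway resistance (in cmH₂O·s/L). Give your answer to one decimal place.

7.7

Flow: 62 L/min ÷ 60 = 1.0333 L/s.
Raw = (PIP − Pplat) / flow = (19.0 − 11.0) / 1.0333 = 8.0 / 1.0333 = 7.742 cmH2O·s/L.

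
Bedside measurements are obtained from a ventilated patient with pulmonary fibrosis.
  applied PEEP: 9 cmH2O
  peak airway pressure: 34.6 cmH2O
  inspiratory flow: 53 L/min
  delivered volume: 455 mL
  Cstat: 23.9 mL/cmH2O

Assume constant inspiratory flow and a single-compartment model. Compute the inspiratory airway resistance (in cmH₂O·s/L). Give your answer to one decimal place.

Flow: 53 L/min ÷ 60 = 0.8833 L/s.
Equation of motion (constant flow): PIP = Vt/C + R·V̇ + PEEP.
R·V̇ = PIP − Vt/C − PEEP = 34.6 − 455/23.9 − 9 = 34.6 − 19.038 − 9 = 6.562 cmH2O.
R = 6.562 / 0.8833 = 7.429 cmH2O·s/L.

7.4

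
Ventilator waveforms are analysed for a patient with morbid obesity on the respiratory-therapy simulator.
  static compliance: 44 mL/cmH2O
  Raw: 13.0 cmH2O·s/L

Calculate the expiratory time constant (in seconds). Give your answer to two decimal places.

0.57

τ = R × C = 13.0 × 44 mL/cmH2O = 13.0 × 0.044 L/cmH2O = 0.572 s.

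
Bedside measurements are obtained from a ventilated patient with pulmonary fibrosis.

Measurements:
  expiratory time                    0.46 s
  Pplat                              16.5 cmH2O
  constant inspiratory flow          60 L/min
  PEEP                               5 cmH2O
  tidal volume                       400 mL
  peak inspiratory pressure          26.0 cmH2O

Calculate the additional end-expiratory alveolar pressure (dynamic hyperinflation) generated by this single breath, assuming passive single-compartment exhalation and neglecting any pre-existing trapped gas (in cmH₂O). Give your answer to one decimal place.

Flow: 60 L/min ÷ 60 = 1 L/s.
R = (PIP − Pplat)/V̇ = (26.0 − 16.5) / 1 = 9.5/1 = 9.5 cmH2O·s/L.
C = Vt/(Pplat − PEEP) = 400.0 / (16.5 − 5) = 400.0/11.5 = 34.783 mL/cmH2O.
τ = R × C = 9.5 × 0.03478 L/cmH2O = 0.3304 s.
Fraction remaining = e^(−Te/τ) = e^(−0.46/0.3304) = 0.2485; trapped volume = 400.0 × 0.2485 = 99.4 mL.
Additional alveolar pressure from trapping ≈ V_trapped / C = 99.4 / 34.783 = 2.858 cmH2O.

2.9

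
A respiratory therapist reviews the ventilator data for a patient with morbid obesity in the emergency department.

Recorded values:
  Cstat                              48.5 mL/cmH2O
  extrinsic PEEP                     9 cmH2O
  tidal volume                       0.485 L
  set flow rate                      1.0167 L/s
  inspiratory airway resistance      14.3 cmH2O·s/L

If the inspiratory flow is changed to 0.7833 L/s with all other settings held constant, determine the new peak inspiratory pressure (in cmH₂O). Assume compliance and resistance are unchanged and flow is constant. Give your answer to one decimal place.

30.2

PIP = Vt/C + R·V̇ + PEEP (constant-flow equation of motion).
Only the resistive term changes: ΔPIP = R × ΔV̇ = 14.3 × (0.7833 − 1.0167) = 14.3 × -0.2334 = -3.338 cmH2O.
Original PIP = 485/48.5 + 14.3×1.0167 + 9 = 33.539 cmH2O; new PIP = 33.539 + (-3.338) = 30.201 cmH2O.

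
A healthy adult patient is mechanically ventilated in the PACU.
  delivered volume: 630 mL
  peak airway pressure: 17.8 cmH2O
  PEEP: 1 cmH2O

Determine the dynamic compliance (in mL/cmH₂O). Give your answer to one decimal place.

Dynamic compliance = Vt / (PIP − PEEP) = 630 / (17.8 − 1) = 630 / 16.8 = 37.5 mL/cmH2O.

37.5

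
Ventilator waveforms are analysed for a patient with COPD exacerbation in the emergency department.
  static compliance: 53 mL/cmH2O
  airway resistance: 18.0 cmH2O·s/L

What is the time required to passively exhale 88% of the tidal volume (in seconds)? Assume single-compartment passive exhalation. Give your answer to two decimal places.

τ = R × C = 18.0 × 53 mL/cmH2O = 18.0 × 0.053 L/cmH2O = 0.954 s.
Exhaled fraction f = 1 − e^(−t/τ) → t = −τ·ln(1 − f) = −0.954·ln(0.12) = 2.023 s.

2.02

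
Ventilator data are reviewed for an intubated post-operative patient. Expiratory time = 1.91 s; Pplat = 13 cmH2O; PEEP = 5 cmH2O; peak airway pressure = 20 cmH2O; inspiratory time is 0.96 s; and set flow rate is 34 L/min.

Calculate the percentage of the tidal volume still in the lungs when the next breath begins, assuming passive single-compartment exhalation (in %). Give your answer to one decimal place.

Flow: 34 L/min ÷ 60 = 0.5667 L/s.
Vt = flow × Ti = 0.5667 L/s × 0.96 s × 1000 mL/L = 544.03 mL.
R = (PIP − Pplat)/V̇ = (20 − 13) / 0.5667 = 7.0/0.5667 = 12.352 cmH2O·s/L.
C = Vt/(Pplat − PEEP) = 544.03 / (13 − 5) = 544.03/8.0 = 68.004 mL/cmH2O.
τ = R × C = 12.352 × 0.068 L/cmH2O = 0.8399 s.
Fraction remaining at end-expiration = e^(−Te/τ) = e^(−1.91/0.8399) = 0.1029 → 10.29%.

10.3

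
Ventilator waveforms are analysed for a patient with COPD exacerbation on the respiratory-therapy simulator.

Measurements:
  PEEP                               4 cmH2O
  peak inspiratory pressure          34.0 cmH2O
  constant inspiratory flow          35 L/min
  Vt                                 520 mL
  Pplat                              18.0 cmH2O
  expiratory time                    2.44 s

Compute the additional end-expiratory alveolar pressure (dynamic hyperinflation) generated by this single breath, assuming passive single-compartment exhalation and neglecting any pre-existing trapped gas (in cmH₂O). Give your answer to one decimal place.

Flow: 35 L/min ÷ 60 = 0.5833 L/s.
R = (PIP − Pplat)/V̇ = (34.0 − 18.0) / 0.5833 = 16.0/0.5833 = 27.43 cmH2O·s/L.
C = Vt/(Pplat − PEEP) = 520.0 / (18.0 − 4) = 520.0/14.0 = 37.143 mL/cmH2O.
τ = R × C = 27.43 × 0.03714 L/cmH2O = 1.019 s.
Fraction remaining = e^(−Te/τ) = e^(−2.44/1.019) = 0.09122; trapped volume = 520.0 × 0.09122 = 47.434 mL.
Additional alveolar pressure from trapping ≈ V_trapped / C = 47.434 / 37.143 = 1.277 cmH2O.

1.3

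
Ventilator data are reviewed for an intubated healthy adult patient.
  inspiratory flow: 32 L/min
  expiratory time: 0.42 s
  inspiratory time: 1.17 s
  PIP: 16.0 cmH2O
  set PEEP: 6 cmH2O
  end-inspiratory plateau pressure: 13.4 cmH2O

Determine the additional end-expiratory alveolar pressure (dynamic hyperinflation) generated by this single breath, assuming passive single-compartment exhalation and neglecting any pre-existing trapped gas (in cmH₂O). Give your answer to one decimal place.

2.7

Flow: 32 L/min ÷ 60 = 0.5333 L/s.
Vt = flow × Ti = 0.5333 L/s × 1.17 s × 1000 mL/L = 623.96 mL.
R = (PIP − Pplat)/V̇ = (16.0 − 13.4) / 0.5333 = 2.6/0.5333 = 4.875 cmH2O·s/L.
C = Vt/(Pplat − PEEP) = 623.96 / (13.4 − 6) = 623.96/7.4 = 84.319 mL/cmH2O.
τ = R × C = 4.875 × 0.08432 L/cmH2O = 0.4111 s.
Fraction remaining = e^(−Te/τ) = e^(−0.42/0.4111) = 0.36; trapped volume = 623.96 × 0.36 = 224.63 mL.
Additional alveolar pressure from trapping ≈ V_trapped / C = 224.63 / 84.319 = 2.664 cmH2O.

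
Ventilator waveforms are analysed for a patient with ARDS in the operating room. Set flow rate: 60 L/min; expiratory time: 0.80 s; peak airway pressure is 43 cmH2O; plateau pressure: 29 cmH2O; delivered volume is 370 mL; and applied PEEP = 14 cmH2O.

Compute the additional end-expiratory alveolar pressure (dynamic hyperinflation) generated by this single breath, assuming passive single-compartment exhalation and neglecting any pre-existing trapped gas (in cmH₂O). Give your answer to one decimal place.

Flow: 60 L/min ÷ 60 = 1 L/s.
R = (PIP − Pplat)/V̇ = (43 − 29) / 1 = 14.0/1 = 14.0 cmH2O·s/L.
C = Vt/(Pplat − PEEP) = 370.0 / (29 − 14) = 370.0/15.0 = 24.667 mL/cmH2O.
τ = R × C = 14.0 × 0.02467 L/cmH2O = 0.3454 s.
Fraction remaining = e^(−Te/τ) = e^(−0.80/0.3454) = 0.09865; trapped volume = 370.0 × 0.09865 = 36.501 mL.
Additional alveolar pressure from trapping ≈ V_trapped / C = 36.501 / 24.667 = 1.48 cmH2O.

1.5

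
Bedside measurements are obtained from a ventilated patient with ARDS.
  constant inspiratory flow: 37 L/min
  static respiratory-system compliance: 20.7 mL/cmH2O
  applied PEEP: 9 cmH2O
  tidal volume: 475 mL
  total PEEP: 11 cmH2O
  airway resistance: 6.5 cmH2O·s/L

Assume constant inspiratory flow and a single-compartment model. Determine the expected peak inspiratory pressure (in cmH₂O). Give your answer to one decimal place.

Flow: 37 L/min ÷ 60 = 0.6167 L/s.
Total PEEP = 11 cmH2O (set 9 + intrinsic 2); this is the baseline alveolar pressure.
Equation of motion (constant flow): PIP = Vt/C + R·V̇ + PEEP.
PIP = 475/20.7 + 6.5×0.6167 + 11 = 22.947 + 4.009 + 11 = 37.956 cmH2O.

38.0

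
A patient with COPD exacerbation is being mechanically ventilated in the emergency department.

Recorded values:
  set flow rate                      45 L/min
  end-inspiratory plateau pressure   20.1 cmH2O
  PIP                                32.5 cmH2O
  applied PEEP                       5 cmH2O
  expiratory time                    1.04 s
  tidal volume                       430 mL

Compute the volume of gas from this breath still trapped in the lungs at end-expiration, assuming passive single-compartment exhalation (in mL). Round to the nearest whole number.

Flow: 45 L/min ÷ 60 = 0.75 L/s.
R = (PIP − Pplat)/V̇ = (32.5 − 20.1) / 0.75 = 12.4/0.75 = 16.533 cmH2O·s/L.
C = Vt/(Pplat − PEEP) = 430.0 / (20.1 − 5) = 430.0/15.1 = 28.477 mL/cmH2O.
τ = R × C = 16.533 × 0.02848 L/cmH2O = 0.4709 s.
Fraction remaining = e^(−Te/τ) = e^(−1.04/0.4709) = 0.1099.
Trapped volume = 430.0 × 0.1099 = 47.257 mL.

47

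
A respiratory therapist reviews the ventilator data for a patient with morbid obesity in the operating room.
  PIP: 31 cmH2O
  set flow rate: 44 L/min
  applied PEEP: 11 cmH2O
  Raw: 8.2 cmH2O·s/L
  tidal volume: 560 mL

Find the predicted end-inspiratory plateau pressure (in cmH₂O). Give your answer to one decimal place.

Flow: 44 L/min ÷ 60 = 0.7333 L/s.
Pplat = PIP − Raw × flow = 31 − 8.2 × 0.7333 = 31 − 6.013 = 24.987 cmH2O.

25.0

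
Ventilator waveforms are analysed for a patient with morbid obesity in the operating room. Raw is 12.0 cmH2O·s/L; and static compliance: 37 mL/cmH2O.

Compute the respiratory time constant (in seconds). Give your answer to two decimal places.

0.44

τ = R × C = 12.0 × 37 mL/cmH2O = 12.0 × 0.037 L/cmH2O = 0.444 s.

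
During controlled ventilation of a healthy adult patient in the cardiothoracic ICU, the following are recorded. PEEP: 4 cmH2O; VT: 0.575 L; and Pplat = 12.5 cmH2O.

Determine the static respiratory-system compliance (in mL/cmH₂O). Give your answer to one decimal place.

Cstat = Vt / (Pplat − PEEP) = 575 / (12.5 − 4) = 575 / 8.5 = 67.647 mL/cmH2O.

67.6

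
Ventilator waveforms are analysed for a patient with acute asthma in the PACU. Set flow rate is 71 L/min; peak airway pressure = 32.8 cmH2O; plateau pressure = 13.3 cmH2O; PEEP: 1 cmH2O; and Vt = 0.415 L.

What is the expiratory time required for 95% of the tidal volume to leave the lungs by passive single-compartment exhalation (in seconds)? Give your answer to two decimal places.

1.67

Flow: 71 L/min ÷ 60 = 1.1833 L/s.
R = (PIP − Pplat)/V̇ = (32.8 − 13.3) / 1.1833 = 19.5/1.1833 = 16.479 cmH2O·s/L.
C = Vt/(Pplat − PEEP) = 415.0 / (13.3 − 1) = 415.0/12.3 = 33.74 mL/cmH2O.
τ = R × C = 16.479 × 0.03374 L/cmH2O = 0.556 s.
t = −τ·ln(1 − 0.95) = −0.556·ln(0.05) = 1.666 s.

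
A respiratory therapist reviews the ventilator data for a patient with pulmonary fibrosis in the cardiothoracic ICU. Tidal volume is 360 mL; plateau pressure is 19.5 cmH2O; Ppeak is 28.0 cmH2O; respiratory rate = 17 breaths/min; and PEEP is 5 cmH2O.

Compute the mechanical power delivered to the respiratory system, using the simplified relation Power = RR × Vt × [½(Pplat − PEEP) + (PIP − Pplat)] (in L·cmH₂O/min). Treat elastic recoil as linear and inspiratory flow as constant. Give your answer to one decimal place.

96.4

Per-breath work = Vt × [½(Pplat−PEEP) + (PIP−Pplat)] = 0.360 × [0.5×14.5 + 8.5] = 0.360 × 15.75 = 5.67 L·cmH2O.
Power = 17 × 5.67 = 96.39 L·cmH2O/min.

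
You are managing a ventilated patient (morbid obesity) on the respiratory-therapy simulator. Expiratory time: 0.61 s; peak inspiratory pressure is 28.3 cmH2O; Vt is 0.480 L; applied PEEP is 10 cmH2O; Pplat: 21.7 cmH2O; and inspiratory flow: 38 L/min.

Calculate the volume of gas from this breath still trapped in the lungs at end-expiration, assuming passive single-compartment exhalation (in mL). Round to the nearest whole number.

Flow: 38 L/min ÷ 60 = 0.6333 L/s.
R = (PIP − Pplat)/V̇ = (28.3 − 21.7) / 0.6333 = 6.6/0.6333 = 10.422 cmH2O·s/L.
C = Vt/(Pplat − PEEP) = 480.0 / (21.7 − 10) = 480.0/11.7 = 41.026 mL/cmH2O.
τ = R × C = 10.422 × 0.04103 L/cmH2O = 0.4276 s.
Fraction remaining = e^(−Te/τ) = e^(−0.61/0.4276) = 0.2401.
Trapped volume = 480.0 × 0.2401 = 115.25 mL.

115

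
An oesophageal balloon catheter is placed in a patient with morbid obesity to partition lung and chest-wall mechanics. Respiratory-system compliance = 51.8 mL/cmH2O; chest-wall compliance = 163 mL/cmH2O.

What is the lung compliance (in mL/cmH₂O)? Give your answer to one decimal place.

1/CL = 1/Crs − 1/Ccw.
1/CL = 1/51.8 − 1/163 = 0.01317.
CL = 75.93 mL/cmH2O.

75.9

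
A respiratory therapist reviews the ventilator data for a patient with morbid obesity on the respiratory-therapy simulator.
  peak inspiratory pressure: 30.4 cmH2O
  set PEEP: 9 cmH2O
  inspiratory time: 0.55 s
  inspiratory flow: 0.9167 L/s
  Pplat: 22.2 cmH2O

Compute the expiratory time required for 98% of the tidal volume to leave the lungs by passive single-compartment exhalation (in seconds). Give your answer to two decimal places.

Vt = flow × Ti = 0.9167 L/s × 0.55 s × 1000 mL/L = 504.19 mL.
R = (PIP − Pplat)/V̇ = (30.4 − 22.2) / 0.9167 = 8.2/0.9167 = 8.945 cmH2O·s/L.
C = Vt/(Pplat − PEEP) = 504.19 / (22.2 − 9) = 504.19/13.2 = 38.196 mL/cmH2O.
τ = R × C = 8.945 × 0.0382 L/cmH2O = 0.3417 s.
t = −τ·ln(1 − 0.98) = −0.3417·ln(0.02) = 1.337 s.

1.34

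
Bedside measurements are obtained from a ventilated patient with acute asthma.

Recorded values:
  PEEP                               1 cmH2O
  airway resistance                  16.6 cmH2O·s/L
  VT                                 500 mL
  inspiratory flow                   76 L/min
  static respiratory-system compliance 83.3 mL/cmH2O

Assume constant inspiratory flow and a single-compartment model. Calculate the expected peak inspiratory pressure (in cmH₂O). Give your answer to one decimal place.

Flow: 76 L/min ÷ 60 = 1.2667 L/s.
Equation of motion (constant flow): PIP = Vt/C + R·V̇ + PEEP.
PIP = 500/83.3 + 16.6×1.2667 + 1 = 6.002 + 21.027 + 1 = 28.029 cmH2O.

28.0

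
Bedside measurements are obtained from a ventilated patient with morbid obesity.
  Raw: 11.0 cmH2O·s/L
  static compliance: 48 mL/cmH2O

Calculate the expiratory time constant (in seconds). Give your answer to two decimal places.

0.53

τ = R × C = 11.0 × 48 mL/cmH2O = 11.0 × 0.048 L/cmH2O = 0.528 s.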